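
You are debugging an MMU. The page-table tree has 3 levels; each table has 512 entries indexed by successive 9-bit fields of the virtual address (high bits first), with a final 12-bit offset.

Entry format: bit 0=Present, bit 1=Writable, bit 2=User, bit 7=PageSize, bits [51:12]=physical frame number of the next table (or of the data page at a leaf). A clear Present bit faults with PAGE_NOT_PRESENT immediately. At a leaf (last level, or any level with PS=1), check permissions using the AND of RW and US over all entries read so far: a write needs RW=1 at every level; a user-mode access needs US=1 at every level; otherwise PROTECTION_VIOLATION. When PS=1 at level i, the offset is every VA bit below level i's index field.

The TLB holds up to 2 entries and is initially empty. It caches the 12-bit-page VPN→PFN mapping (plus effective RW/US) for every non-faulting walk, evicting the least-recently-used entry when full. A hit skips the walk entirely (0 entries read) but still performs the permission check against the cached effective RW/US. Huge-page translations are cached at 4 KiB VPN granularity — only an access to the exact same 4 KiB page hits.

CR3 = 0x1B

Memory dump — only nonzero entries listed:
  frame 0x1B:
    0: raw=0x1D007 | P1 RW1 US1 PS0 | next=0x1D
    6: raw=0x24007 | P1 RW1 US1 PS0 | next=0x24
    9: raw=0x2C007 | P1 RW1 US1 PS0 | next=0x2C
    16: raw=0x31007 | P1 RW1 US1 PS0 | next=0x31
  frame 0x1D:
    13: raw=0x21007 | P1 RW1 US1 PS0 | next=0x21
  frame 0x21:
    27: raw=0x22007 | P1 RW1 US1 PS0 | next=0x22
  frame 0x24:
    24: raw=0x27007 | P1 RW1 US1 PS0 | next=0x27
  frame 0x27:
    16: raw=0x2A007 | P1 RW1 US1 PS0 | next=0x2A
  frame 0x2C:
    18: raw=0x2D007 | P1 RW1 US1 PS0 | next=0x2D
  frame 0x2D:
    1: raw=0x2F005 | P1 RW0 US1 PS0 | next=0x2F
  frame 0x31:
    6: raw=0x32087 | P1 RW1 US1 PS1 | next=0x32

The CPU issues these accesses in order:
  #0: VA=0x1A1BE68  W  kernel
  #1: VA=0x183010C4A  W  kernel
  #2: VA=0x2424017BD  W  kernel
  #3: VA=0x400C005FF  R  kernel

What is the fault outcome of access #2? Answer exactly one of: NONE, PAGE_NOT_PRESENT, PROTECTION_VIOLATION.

Walk each access:
#0 VA=0x1A1BE68 (w,kernel):
  L0: frame=0x1B idx=0 entry=0x1D007 [P=1 RW=1 US=1 PS=0]
  L1: frame=0x1D idx=13 entry=0x21007 [P=1 RW=1 US=1 PS=0]
  L2: frame=0x21 idx=27 entry=0x22007 [P=1 RW=1 US=1 PS=0]
  ⇒ phys 0x22E68  [3 reads]
#1 VA=0x183010C4A (w,kernel):
  L0: frame=0x1B idx=6 entry=0x24007 [P=1 RW=1 US=1 PS=0]
  L1: frame=0x24 idx=24 entry=0x27007 [P=1 RW=1 US=1 PS=0]
  L2: frame=0x27 idx=16 entry=0x2A007 [P=1 RW=1 US=1 PS=0]
  ⇒ phys 0x2AC4A  [3 reads]
#2 VA=0x2424017BD (w,kernel):
  L0: frame=0x1B idx=9 entry=0x2C007 [P=1 RW=1 US=1 PS=0]
  L1: frame=0x2C idx=18 entry=0x2D007 [P=1 RW=1 US=1 PS=0]
  L2: frame=0x2D idx=1 entry=0x2F005 [P=1 RW=0 US=1 PS=0]
  → PROTECTION_VIOLATION  (3 entries read)
#3 VA=0x400C005FF (r,kernel):
  L0: frame=0x1B idx=16 entry=0x31007 [P=1 RW=1 US=1 PS=0]
  L1: frame=0x31 idx=6 entry=0x32087 [P=1 RW=1 US=1 PS=1]
  ⇒ phys 0x325FF (huge @L1)  [2 reads]

Access #2 fault: PROTECTION_VIOLATION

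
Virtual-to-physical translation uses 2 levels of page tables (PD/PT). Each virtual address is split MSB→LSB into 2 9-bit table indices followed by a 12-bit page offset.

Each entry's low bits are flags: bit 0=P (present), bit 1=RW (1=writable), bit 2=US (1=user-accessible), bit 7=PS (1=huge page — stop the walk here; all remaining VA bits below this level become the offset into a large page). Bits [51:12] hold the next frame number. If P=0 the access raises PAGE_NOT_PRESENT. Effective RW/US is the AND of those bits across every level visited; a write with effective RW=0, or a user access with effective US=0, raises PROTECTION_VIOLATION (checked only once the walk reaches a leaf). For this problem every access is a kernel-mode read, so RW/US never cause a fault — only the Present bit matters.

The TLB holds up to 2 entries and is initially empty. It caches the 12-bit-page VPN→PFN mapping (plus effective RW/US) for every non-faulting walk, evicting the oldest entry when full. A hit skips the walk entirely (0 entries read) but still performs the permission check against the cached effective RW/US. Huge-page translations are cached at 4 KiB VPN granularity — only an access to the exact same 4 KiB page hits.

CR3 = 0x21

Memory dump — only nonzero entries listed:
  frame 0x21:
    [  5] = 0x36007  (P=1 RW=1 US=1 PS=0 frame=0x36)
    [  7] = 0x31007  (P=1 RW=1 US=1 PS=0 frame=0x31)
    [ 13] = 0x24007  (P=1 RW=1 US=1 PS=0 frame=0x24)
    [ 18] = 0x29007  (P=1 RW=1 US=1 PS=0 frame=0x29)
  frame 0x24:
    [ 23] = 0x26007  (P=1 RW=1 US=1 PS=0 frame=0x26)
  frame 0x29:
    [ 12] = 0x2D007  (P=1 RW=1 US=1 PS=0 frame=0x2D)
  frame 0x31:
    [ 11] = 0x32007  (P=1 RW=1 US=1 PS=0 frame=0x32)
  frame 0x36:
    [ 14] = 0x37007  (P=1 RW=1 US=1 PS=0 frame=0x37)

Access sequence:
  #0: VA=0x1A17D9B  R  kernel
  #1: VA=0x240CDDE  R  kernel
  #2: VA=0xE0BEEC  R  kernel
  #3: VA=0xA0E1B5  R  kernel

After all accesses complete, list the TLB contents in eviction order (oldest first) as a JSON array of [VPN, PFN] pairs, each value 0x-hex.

Walk each access:
#0 VA=0x1A17D9B (r,kernel):
  lvl0: tbl 0x21, slot 13 ⇒ 0x24007 (P1/RW1/US1/PS0)
  lvl1: tbl 0x24, slot 23 ⇒ 0x26007 (P1/RW1/US1/PS0)
  ⇒ phys 0x26D9B  [2 reads]
#1 VA=0x240CDDE (r,kernel):
  lvl0: tbl 0x21, slot 18 ⇒ 0x29007 (P1/RW1/US1/PS0)
  lvl1: tbl 0x29, slot 12 ⇒ 0x2D007 (P1/RW1/US1/PS0)
  ⇒ phys 0x2DDDE  [2 reads]
#2 VA=0xE0BEEC (r,kernel):
  lvl0: tbl 0x21, slot 7 ⇒ 0x31007 (P1/RW1/US1/PS0)
  lvl1: tbl 0x31, slot 11 ⇒ 0x32007 (P1/RW1/US1/PS0)
  ⇒ phys 0x32EEC  [2 reads]
#3 VA=0xA0E1B5 (r,kernel):
  lvl0: tbl 0x21, slot 5 ⇒ 0x36007 (P1/RW1/US1/PS0)
  lvl1: tbl 0x36, slot 14 ⇒ 0x37007 (P1/RW1/US1/PS0)
  ⇒ phys 0x371B5  [2 reads]

TLB: [["0xE0B", "0x32"], ["0xA0E", "0x37"]]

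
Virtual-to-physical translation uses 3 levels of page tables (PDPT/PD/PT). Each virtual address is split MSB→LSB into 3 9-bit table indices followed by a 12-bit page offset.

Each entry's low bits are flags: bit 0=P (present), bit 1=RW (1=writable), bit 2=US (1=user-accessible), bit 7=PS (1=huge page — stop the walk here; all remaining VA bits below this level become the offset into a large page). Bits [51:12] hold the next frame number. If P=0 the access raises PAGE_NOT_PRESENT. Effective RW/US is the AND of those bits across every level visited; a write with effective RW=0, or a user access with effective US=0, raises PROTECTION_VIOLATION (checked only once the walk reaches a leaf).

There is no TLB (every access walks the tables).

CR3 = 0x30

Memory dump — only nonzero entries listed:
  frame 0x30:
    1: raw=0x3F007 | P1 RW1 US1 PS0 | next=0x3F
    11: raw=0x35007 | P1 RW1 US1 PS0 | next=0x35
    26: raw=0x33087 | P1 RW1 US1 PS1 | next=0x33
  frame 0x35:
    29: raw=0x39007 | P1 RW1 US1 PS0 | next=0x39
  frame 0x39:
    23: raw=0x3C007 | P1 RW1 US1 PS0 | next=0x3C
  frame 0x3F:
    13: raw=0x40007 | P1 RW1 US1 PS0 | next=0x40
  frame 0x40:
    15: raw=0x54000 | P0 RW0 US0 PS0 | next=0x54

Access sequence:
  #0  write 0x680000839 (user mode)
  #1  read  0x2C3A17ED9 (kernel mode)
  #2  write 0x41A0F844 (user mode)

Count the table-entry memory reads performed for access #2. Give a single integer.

Trace:
#0 VA=0x680000839 (w,user):
  [0] read 0x30 idx=26: raw=0x33087 flags P=1 W=1 U=1 S=1
  ✓ 0x33839 (huge @L0)  — 1 lookups
#1 VA=0x2C3A17ED9 (r,kernel):
  [0] read 0x30 idx=11: raw=0x35007 flags P=1 W=1 U=1 S=0
  [1] read 0x35 idx=29: raw=0x39007 flags P=1 W=1 U=1 S=0
  [2] read 0x39 idx=23: raw=0x3C007 flags P=1 W=1 U=1 S=0
  ✓ 0x3CED9  — 3 lookups
#2 VA=0x41A0F844 (w,user):
  [0] read 0x30 idx=1: raw=0x3F007 flags P=1 W=1 U=1 S=0
  [1] read 0x3F idx=13: raw=0x40007 flags P=1 W=1 U=1 S=0
  [2] read 0x40 idx=15: raw=0x54000 flags P=0 W=0 U=0 S=0
  ⇒ fault: PAGE_NOT_PRESENT  — 3 lookups

Entries read for #2: 3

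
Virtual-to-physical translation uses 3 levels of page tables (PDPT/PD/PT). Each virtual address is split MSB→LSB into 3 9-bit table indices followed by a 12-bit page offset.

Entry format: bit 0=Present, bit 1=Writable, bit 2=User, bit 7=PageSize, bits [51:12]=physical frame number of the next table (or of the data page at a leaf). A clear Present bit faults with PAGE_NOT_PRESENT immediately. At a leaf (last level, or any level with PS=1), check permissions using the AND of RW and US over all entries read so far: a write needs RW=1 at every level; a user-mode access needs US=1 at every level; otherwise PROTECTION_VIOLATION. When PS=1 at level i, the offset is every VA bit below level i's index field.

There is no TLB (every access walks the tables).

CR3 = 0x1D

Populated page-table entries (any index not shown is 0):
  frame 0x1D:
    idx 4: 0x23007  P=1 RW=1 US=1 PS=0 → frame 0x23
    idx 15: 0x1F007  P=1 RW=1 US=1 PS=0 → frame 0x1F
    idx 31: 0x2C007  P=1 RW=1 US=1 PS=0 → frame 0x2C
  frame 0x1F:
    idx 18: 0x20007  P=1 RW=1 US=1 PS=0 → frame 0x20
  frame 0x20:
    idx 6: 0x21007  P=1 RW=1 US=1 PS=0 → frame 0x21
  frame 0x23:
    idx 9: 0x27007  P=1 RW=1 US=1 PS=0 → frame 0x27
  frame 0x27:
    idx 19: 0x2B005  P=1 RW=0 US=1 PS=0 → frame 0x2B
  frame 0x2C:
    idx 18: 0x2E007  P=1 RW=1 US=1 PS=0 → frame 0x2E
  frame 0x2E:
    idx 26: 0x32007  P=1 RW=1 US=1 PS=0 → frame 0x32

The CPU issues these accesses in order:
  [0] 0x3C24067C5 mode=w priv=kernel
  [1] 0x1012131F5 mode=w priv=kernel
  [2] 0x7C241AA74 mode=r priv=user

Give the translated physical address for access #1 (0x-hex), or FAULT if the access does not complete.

Walk each access:
#0 VA=0x3C24067C5 (w,kernel):
  L0: frame=0x1D idx=15 entry=0x1F007 [P=1 RW=1 US=1 PS=0]
  L1: frame=0x1F idx=18 entry=0x20007 [P=1 RW=1 US=1 PS=0]
  L2: frame=0x20 idx=6 entry=0x21007 [P=1 RW=1 US=1 PS=0]
  → PA=0x217C5  (3 entries read)
#1 VA=0x1012131F5 (w,kernel):
  L0: frame=0x1D idx=4 entry=0x23007 [P=1 RW=1 US=1 PS=0]
  L1: frame=0x23 idx=9 entry=0x27007 [P=1 RW=1 US=1 PS=0]
  L2: frame=0x27 idx=19 entry=0x2B005 [P=1 RW=0 US=1 PS=0]
  → PROTECTION_VIOLATION  (3 entries read)
#2 VA=0x7C241AA74 (r,user):
  L0: frame=0x1D idx=31 entry=0x2C007 [P=1 RW=1 US=1 PS=0]
  L1: frame=0x2C idx=18 entry=0x2E007 [P=1 RW=1 US=1 PS=0]
  L2: frame=0x2E idx=26 entry=0x32007 [P=1 RW=1 US=1 PS=0]
  → PA=0x32A74  (3 entries read)

Access #1 PA: FAULT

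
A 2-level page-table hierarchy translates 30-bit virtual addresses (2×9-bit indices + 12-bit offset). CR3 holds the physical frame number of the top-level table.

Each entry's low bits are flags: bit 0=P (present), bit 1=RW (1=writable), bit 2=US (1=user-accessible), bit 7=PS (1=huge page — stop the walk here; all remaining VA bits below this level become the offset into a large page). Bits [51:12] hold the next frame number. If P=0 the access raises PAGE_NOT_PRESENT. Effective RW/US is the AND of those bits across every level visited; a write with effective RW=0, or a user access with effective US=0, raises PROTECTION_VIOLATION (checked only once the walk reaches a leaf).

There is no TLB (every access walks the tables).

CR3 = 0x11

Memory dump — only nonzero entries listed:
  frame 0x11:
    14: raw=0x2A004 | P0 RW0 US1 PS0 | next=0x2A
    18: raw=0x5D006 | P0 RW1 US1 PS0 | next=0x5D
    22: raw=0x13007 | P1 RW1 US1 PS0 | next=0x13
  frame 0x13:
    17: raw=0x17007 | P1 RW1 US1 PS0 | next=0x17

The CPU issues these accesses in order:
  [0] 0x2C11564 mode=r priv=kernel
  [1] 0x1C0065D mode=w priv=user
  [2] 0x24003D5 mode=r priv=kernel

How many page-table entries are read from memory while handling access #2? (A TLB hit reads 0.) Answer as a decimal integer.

Per-access translation:
#0 VA=0x2C11564 (r,kernel):
  lvl0: tbl 0x11, slot 22 ⇒ 0x13007 (P1/RW1/US1/PS0)
  lvl1: tbl 0x13, slot 17 ⇒ 0x17007 (P1/RW1/US1/PS0)
  ⇒ phys 0x17564  [2 reads]
#1 VA=0x1C0065D (w,user):
  lvl0: tbl 0x11, slot 14 ⇒ 0x2A004 (P0/RW0/US1/PS0)
  ✗ PAGE_NOT_PRESENT  [1 reads]
#2 VA=0x24003D5 (r,kernel):
  lvl0: tbl 0x11, slot 18 ⇒ 0x5D006 (P0/RW1/US1/PS0)
  ✗ PAGE_NOT_PRESENT  [1 reads]

Entries read for #2: 1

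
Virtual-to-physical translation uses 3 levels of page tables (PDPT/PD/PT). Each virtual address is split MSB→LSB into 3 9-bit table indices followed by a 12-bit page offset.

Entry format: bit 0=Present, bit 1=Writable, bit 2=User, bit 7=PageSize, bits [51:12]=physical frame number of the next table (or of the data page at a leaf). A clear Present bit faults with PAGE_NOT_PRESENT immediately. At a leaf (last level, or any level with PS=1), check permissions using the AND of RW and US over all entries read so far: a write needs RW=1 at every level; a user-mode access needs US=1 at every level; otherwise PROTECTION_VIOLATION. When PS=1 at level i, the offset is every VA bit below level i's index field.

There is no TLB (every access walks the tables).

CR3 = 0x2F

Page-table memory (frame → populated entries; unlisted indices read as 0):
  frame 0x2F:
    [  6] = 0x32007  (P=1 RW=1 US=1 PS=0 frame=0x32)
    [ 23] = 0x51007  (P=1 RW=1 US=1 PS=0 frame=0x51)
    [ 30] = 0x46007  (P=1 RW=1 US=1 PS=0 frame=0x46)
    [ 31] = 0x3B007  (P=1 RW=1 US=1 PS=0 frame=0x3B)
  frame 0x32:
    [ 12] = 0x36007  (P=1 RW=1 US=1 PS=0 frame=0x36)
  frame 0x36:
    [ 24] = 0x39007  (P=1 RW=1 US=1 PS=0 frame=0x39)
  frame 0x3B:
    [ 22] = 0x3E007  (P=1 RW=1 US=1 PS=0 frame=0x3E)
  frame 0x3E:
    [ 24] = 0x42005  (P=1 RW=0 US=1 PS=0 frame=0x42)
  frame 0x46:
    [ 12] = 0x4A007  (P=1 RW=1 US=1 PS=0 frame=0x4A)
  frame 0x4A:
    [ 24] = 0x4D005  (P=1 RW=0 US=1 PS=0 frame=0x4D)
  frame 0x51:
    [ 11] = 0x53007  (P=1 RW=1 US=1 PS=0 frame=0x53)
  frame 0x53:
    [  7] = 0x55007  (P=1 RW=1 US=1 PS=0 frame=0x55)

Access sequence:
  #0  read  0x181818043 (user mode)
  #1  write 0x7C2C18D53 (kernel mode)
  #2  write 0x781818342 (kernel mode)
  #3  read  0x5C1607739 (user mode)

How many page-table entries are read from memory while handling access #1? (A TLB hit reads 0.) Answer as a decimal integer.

Per-access translation:
#0 VA=0x181818043 (r,user):
  L0: frame=0x2F idx=6 entry=0x32007 [P=1 RW=1 US=1 PS=0]
  L1: frame=0x32 idx=12 entry=0x36007 [P=1 RW=1 US=1 PS=0]
  L2: frame=0x36 idx=24 entry=0x39007 [P=1 RW=1 US=1 PS=0]
  ✓ 0x39043  — 3 lookups
#1 VA=0x7C2C18D53 (w,kernel):
  L0: frame=0x2F idx=31 entry=0x3B007 [P=1 RW=1 US=1 PS=0]
  L1: frame=0x3B idx=22 entry=0x3E007 [P=1 RW=1 US=1 PS=0]
  L2: frame=0x3E idx=24 entry=0x42005 [P=1 RW=0 US=1 PS=0]
  ✗ PROTECTION_VIOLATION  [3 reads]
#2 VA=0x781818342 (w,kernel):
  L0: frame=0x2F idx=30 entry=0x46007 [P=1 RW=1 US=1 PS=0]
  L1: frame=0x46 idx=12 entry=0x4A007 [P=1 RW=1 US=1 PS=0]
  L2: frame=0x4A idx=24 entry=0x4D005 [P=1 RW=0 US=1 PS=0]
  ✗ PROTECTION_VIOLATION  [3 reads]
#3 VA=0x5C1607739 (r,user):
  L0: frame=0x2F idx=23 entry=0x51007 [P=1 RW=1 US=1 PS=0]
  L1: frame=0x51 idx=11 entry=0x53007 [P=1 RW=1 US=1 PS=0]
  L2: frame=0x53 idx=7 entry=0x55007 [P=1 RW=1 US=1 PS=0]
  ✓ 0x55739  — 3 lookups

Entries read for #1: 3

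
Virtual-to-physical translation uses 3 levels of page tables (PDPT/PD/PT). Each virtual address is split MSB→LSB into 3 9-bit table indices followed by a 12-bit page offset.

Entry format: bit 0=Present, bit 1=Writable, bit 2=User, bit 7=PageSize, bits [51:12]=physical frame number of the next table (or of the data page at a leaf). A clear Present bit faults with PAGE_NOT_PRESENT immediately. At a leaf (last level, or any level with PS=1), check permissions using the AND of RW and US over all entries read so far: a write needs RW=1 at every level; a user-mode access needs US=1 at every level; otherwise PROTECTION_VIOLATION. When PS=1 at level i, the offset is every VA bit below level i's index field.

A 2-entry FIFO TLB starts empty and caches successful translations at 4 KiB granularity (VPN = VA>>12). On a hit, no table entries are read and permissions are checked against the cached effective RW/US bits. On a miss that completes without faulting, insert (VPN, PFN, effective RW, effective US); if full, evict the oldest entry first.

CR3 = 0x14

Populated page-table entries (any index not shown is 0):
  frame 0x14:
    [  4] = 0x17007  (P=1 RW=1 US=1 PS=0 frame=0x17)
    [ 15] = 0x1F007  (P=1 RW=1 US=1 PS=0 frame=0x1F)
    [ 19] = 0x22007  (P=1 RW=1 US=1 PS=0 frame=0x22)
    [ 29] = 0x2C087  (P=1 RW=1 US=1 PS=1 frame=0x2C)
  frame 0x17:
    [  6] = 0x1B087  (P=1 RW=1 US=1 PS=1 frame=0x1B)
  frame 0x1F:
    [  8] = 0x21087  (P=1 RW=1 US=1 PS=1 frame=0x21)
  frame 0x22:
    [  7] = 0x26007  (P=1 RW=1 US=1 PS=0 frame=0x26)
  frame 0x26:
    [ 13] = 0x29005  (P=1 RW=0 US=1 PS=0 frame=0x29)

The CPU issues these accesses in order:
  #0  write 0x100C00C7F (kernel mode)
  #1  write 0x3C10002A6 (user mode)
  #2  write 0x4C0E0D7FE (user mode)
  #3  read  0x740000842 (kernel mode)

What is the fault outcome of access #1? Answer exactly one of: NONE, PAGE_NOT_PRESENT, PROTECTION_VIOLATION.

Walk each access:
#0 VA=0x100C00C7F (w,kernel):
  [0] read 0x14 idx=4: raw=0x17007 flags P=1 W=1 U=1 S=0
  [1] read 0x17 idx=6: raw=0x1B087 flags P=1 W=1 U=1 S=1
  ✓ 0x1BC7F (huge @L1)  — 2 lookups
#1 VA=0x3C10002A6 (w,user):
  [0] read 0x14 idx=15: raw=0x1F007 flags P=1 W=1 U=1 S=0
  [1] read 0x1F idx=8: raw=0x21087 flags P=1 W=1 U=1 S=1
  ✓ 0x212A6 (huge @L1)  — 2 lookups
#2 VA=0x4C0E0D7FE (w,user):
  [0] read 0x14 idx=19: raw=0x22007 flags P=1 W=1 U=1 S=0
  [1] read 0x22 idx=7: raw=0x26007 flags P=1 W=1 U=1 S=0
  [2] read 0x26 idx=13: raw=0x29005 flags P=1 W=0 U=1 S=0
  ⇒ fault: PROTECTION_VIOLATION  — 3 lookups
#3 VA=0x740000842 (r,kernel):
  [0] read 0x14 idx=29: raw=0x2C087 flags P=1 W=1 U=1 S=1
  ✓ 0x2C842 (huge @L0)  — 1 lookups

Access #1 fault: NONE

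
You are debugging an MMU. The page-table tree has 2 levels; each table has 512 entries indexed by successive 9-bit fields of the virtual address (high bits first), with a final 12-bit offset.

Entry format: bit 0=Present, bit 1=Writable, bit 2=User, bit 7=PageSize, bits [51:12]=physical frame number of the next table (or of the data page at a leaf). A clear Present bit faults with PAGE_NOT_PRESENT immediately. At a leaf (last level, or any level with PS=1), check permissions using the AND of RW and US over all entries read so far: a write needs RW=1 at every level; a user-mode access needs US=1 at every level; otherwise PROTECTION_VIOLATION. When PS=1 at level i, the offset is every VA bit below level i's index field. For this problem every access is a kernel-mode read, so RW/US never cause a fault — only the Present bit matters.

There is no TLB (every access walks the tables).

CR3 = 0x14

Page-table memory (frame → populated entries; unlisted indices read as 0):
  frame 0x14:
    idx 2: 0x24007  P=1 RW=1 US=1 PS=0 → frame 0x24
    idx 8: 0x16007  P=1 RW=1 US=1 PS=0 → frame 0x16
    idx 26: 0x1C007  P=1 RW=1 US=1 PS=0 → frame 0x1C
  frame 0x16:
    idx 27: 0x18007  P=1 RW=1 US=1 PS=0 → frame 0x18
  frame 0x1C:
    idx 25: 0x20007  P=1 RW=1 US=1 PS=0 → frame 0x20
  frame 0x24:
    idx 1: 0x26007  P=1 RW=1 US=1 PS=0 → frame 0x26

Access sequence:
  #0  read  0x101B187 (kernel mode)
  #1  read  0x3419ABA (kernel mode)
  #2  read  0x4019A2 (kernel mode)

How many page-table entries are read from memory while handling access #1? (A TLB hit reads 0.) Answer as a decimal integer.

Walk each access:
#0 VA=0x101B187 (r,kernel):
  lvl0: tbl 0x14, slot 8 ⇒ 0x16007 (P1/RW1/US1/PS0)
  lvl1: tbl 0x16, slot 27 ⇒ 0x18007 (P1/RW1/US1/PS0)
  → PA=0x18187  (2 entries read)
#1 VA=0x3419ABA (r,kernel):
  lvl0: tbl 0x14, slot 26 ⇒ 0x1C007 (P1/RW1/US1/PS0)
  lvl1: tbl 0x1C, slot 25 ⇒ 0x20007 (P1/RW1/US1/PS0)
  → PA=0x20ABA  (2 entries read)
#2 VA=0x4019A2 (r,kernel):
  lvl0: tbl 0x14, slot 2 ⇒ 0x24007 (P1/RW1/US1/PS0)
  lvl1: tbl 0x24, slot 1 ⇒ 0x26007 (P1/RW1/US1/PS0)
  → PA=0x269A2  (2 entries read)

Entries read for #1: 2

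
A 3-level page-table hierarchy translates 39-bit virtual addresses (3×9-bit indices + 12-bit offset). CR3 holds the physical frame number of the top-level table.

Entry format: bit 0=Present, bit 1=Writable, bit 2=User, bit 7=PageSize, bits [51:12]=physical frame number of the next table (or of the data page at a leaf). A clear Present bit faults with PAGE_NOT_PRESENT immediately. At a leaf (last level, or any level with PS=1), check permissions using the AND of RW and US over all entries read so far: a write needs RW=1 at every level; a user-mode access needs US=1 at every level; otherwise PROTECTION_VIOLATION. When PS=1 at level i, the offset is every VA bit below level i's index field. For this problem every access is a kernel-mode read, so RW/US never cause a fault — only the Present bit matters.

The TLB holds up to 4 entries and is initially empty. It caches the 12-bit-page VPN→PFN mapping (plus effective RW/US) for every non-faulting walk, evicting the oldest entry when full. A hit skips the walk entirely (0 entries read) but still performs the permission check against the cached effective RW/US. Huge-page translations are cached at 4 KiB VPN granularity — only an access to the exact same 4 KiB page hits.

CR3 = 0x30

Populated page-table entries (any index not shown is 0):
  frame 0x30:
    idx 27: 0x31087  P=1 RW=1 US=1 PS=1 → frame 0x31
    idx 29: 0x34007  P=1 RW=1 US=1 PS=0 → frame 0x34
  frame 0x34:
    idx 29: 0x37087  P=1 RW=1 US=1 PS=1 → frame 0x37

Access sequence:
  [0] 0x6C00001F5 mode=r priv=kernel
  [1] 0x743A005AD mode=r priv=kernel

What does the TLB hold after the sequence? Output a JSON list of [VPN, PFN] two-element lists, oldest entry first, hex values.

Trace:
#0 VA=0x6C00001F5 (r,kernel):
  lvl0: tbl 0x30, slot 27 ⇒ 0x31087 (P1/RW1/US1/PS1)
  ⇒ phys 0x311F5 (huge @L0)  [1 reads]
#1 VA=0x743A005AD (r,kernel):
  lvl0: tbl 0x30, slot 29 ⇒ 0x34007 (P1/RW1/US1/PS0)
  lvl1: tbl 0x34, slot 29 ⇒ 0x37087 (P1/RW1/US1/PS1)
  ⇒ phys 0x375AD (huge @L1)  [2 reads]

TLB: [["0x6C0000", "0x31"], ["0x743A00", "0x37"]]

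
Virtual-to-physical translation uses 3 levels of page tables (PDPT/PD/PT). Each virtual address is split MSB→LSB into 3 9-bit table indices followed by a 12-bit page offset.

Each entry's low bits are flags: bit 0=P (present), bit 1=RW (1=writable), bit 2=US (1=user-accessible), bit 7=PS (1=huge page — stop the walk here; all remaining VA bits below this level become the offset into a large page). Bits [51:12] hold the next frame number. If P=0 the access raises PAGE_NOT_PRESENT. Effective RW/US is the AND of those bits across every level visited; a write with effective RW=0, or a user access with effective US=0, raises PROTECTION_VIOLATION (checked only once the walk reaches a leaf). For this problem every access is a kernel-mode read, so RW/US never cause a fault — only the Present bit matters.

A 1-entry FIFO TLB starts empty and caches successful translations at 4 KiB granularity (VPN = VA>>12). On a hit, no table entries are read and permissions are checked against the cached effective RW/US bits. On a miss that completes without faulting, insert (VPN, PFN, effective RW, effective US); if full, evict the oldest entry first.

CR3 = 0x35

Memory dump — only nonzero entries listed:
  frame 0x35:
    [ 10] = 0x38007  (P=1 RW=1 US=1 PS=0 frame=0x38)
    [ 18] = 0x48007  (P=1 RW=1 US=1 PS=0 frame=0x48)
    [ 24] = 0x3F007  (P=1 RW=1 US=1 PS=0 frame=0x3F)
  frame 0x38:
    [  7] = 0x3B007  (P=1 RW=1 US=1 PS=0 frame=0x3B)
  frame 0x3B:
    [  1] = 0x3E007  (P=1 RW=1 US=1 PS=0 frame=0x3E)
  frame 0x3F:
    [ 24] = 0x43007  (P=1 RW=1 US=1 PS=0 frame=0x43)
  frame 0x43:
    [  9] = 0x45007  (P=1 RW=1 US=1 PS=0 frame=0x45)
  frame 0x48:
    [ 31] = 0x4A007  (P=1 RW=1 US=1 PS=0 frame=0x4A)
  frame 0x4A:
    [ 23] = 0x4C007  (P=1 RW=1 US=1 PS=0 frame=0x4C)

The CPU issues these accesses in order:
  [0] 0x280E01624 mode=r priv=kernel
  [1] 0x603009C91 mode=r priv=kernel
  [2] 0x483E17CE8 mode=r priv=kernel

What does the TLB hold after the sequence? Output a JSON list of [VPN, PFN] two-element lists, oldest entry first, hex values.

Trace:
#0 VA=0x280E01624 (r,kernel):
  lvl0: tbl 0x35, slot 10 ⇒ 0x38007 (P1/RW1/US1/PS0)
  lvl1: tbl 0x38, slot 7 ⇒ 0x3B007 (P1/RW1/US1/PS0)
  lvl2: tbl 0x3B, slot 1 ⇒ 0x3E007 (P1/RW1/US1/PS0)
  ⇒ phys 0x3E624  [3 reads]
#1 VA=0x603009C91 (r,kernel):
  lvl0: tbl 0x35, slot 24 ⇒ 0x3F007 (P1/RW1/US1/PS0)
  lvl1: tbl 0x3F, slot 24 ⇒ 0x43007 (P1/RW1/US1/PS0)
  lvl2: tbl 0x43, slot 9 ⇒ 0x45007 (P1/RW1/US1/PS0)
  ⇒ phys 0x45C91  [3 reads]
#2 VA=0x483E17CE8 (r,kernel):
  lvl0: tbl 0x35, slot 18 ⇒ 0x48007 (P1/RW1/US1/PS0)
  lvl1: tbl 0x48, slot 31 ⇒ 0x4A007 (P1/RW1/US1/PS0)
  lvl2: tbl 0x4A, slot 23 ⇒ 0x4C007 (P1/RW1/US1/PS0)
  ⇒ phys 0x4CCE8  [3 reads]

TLB: [["0x483E17", "0x4C"]]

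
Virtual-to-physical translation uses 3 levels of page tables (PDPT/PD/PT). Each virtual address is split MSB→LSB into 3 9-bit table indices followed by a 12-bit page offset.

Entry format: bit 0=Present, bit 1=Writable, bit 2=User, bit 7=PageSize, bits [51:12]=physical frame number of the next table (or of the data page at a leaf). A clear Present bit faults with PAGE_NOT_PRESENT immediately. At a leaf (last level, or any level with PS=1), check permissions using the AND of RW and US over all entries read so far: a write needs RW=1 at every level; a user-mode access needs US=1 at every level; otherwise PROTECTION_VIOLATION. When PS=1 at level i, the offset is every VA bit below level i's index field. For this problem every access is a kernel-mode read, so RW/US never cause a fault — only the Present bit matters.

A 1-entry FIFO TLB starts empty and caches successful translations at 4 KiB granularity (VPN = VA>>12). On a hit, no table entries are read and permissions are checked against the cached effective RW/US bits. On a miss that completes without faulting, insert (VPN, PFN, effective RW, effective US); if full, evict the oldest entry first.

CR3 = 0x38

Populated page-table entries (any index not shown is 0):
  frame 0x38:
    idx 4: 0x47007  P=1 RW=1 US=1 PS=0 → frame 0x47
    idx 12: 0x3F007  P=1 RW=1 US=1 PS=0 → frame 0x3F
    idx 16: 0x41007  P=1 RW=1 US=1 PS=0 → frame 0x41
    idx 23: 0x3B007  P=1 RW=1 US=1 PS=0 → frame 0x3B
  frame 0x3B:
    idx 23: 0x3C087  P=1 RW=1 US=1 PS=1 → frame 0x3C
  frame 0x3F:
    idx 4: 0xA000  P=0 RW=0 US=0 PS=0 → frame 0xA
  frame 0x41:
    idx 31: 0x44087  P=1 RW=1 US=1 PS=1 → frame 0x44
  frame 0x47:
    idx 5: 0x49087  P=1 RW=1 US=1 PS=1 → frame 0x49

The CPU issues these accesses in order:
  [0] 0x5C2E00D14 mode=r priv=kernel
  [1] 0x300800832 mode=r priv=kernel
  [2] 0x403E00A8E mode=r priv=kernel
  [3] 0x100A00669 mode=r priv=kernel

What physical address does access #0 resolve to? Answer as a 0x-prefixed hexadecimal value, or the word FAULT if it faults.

Walk each access:
#0 VA=0x5C2E00D14 (r,kernel):
  L0: frame=0x38 idx=23 entry=0x3B007 [P=1 RW=1 US=1 PS=0]
  L1: frame=0x3B idx=23 entry=0x3C087 [P=1 RW=1 US=1 PS=1]
  → PA=0x3CD14 (huge @L1)  (2 entries read)
#1 VA=0x300800832 (r,kernel):
  L0: frame=0x38 idx=12 entry=0x3F007 [P=1 RW=1 US=1 PS=0]
  L1: frame=0x3F idx=4 entry=0xA000 [P=0 RW=0 US=0 PS=0]
  ⇒ fault: PAGE_NOT_PRESENT  — 2 lookups
#2 VA=0x403E00A8E (r,kernel):
  L0: frame=0x38 idx=16 entry=0x41007 [P=1 RW=1 US=1 PS=0]
  L1: frame=0x41 idx=31 entry=0x44087 [P=1 RW=1 US=1 PS=1]
  → PA=0x44A8E (huge @L1)  (2 entries read)
#3 VA=0x100A00669 (r,kernel):
  L0: frame=0x38 idx=4 entry=0x47007 [P=1 RW=1 US=1 PS=0]
  L1: frame=0x47 idx=5 entry=0x49087 [P=1 RW=1 US=1 PS=1]
  → PA=0x49669 (huge @L1)  (2 entries read)

Access #0 PA: 0x3CD14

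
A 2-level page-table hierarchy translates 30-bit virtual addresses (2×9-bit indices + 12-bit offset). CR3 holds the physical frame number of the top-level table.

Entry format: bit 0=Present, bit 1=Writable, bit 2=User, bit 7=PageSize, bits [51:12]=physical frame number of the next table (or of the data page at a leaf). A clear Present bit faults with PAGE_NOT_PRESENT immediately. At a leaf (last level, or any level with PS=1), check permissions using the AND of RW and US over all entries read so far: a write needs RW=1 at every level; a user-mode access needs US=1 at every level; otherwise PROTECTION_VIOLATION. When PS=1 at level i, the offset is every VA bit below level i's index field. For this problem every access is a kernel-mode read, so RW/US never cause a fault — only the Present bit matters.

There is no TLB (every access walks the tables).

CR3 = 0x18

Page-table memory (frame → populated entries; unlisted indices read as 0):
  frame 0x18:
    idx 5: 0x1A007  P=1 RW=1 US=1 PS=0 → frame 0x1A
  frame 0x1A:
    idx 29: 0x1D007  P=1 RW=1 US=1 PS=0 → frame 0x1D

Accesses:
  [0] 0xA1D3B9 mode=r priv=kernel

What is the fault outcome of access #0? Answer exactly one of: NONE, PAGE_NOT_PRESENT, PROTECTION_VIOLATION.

Per-access translation:
#0 VA=0xA1D3B9 (r,kernel):
  L0 @0x18[5] → 0x1A007  P=1,RW=1,US=1,PS=0
  L1 @0x1A[29] → 0x1D007  P=1,RW=1,US=1,PS=0
  ⇒ phys 0x1D3B9  [2 reads]

Access #0 fault: NONE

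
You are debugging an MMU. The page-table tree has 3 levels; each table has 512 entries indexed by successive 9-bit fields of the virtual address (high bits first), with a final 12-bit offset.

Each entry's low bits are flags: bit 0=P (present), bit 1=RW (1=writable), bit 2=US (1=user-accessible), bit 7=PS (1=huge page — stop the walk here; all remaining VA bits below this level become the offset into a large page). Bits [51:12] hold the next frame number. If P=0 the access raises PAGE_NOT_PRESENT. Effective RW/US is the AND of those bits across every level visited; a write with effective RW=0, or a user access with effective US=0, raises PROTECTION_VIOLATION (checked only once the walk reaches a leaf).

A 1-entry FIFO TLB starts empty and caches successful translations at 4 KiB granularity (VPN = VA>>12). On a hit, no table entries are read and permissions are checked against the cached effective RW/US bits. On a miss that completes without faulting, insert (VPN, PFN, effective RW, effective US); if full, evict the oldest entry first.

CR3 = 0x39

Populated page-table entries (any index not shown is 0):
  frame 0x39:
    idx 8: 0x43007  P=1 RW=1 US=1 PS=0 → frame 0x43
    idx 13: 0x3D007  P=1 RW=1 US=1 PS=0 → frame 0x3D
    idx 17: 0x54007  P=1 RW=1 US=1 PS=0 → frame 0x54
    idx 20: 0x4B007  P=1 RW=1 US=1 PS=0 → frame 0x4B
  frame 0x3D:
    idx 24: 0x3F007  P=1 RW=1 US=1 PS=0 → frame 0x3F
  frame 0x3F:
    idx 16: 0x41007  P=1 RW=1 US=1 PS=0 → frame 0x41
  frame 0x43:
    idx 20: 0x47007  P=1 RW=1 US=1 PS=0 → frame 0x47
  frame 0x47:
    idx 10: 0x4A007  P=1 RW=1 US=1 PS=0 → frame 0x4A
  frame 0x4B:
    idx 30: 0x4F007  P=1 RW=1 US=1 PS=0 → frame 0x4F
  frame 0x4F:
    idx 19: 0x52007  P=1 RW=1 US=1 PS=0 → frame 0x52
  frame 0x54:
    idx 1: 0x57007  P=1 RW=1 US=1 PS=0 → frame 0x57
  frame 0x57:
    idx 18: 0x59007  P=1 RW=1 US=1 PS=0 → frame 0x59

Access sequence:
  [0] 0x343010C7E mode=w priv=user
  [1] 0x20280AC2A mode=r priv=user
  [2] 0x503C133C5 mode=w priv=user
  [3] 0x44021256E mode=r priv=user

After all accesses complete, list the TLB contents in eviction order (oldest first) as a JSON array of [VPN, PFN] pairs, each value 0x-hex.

Trace:
#0 VA=0x343010C7E (w,user):
  L0 @0x39[13] → 0x3D007  P=1,RW=1,US=1,PS=0
  L1 @0x3D[24] → 0x3F007  P=1,RW=1,US=1,PS=0
  L2 @0x3F[16] → 0x41007  P=1,RW=1,US=1,PS=0
  ✓ 0x41C7E  — 3 lookups
#1 VA=0x20280AC2A (r,user):
  L0 @0x39[8] → 0x43007  P=1,RW=1,US=1,PS=0
  L1 @0x43[20] → 0x47007  P=1,RW=1,US=1,PS=0
  L2 @0x47[10] → 0x4A007  P=1,RW=1,US=1,PS=0
  ✓ 0x4AC2A  — 3 lookups
#2 VA=0x503C133C5 (w,user):
  L0 @0x39[20] → 0x4B007  P=1,RW=1,US=1,PS=0
  L1 @0x4B[30] → 0x4F007  P=1,RW=1,US=1,PS=0
  L2 @0x4F[19] → 0x52007  P=1,RW=1,US=1,PS=0
  ✓ 0x523C5  — 3 lookups
#3 VA=0x44021256E (r,user):
  L0 @0x39[17] → 0x54007  P=1,RW=1,US=1,PS=0
  L1 @0x54[1] → 0x57007  P=1,RW=1,US=1,PS=0
  L2 @0x57[18] → 0x59007  P=1,RW=1,US=1,PS=0
  ✓ 0x5956E  — 3 lookups

TLB: [["0x440212", "0x59"]]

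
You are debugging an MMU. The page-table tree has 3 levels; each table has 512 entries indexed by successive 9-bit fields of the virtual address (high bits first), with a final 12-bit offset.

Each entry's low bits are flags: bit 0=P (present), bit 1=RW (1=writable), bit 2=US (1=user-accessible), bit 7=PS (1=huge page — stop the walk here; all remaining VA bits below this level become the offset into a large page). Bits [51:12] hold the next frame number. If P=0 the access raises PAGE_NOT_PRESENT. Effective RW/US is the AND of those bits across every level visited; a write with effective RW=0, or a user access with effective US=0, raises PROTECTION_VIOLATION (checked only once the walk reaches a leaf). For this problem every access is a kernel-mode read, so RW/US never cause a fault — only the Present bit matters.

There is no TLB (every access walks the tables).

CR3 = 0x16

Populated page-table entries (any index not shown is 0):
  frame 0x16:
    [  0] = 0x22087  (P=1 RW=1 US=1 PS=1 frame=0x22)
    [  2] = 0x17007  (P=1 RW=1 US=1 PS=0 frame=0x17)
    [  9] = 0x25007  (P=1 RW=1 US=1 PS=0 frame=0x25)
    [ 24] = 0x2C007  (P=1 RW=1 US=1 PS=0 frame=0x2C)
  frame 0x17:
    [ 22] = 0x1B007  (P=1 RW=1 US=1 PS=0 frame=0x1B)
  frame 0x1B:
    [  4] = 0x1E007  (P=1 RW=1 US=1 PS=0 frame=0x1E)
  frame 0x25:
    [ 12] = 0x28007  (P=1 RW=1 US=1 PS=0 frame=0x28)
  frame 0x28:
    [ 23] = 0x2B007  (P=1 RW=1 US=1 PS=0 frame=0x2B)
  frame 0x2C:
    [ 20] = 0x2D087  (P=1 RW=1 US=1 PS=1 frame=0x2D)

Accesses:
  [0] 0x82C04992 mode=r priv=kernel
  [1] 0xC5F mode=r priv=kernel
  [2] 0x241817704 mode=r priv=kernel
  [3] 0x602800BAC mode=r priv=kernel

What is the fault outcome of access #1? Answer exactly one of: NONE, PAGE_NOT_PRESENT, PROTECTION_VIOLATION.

Per-access translation:
#0 VA=0x82C04992 (r,kernel):
  [0] read 0x16 idx=2: raw=0x17007 flags P=1 W=1 U=1 S=0
  [1] read 0x17 idx=22: raw=0x1B007 flags P=1 W=1 U=1 S=0
  [2] read 0x1B idx=4: raw=0x1E007 flags P=1 W=1 U=1 S=0
  ✓ 0x1E992  — 3 lookups
#1 VA=0xC5F (r,kernel):
  [0] read 0x16 idx=0: raw=0x22087 flags P=1 W=1 U=1 S=1
  ✓ 0x22C5F (huge @L0)  — 1 lookups
#2 VA=0x241817704 (r,kernel):
  [0] read 0x16 idx=9: raw=0x25007 flags P=1 W=1 U=1 S=0
  [1] read 0x25 idx=12: raw=0x28007 flags P=1 W=1 U=1 S=0
  [2] read 0x28 idx=23: raw=0x2B007 flags P=1 W=1 U=1 S=0
  ✓ 0x2B704  — 3 lookups
#3 VA=0x602800BAC (r,kernel):
  [0] read 0x16 idx=24: raw=0x2C007 flags P=1 W=1 U=1 S=0
  [1] read 0x2C idx=20: raw=0x2D087 flags P=1 W=1 U=1 S=1
  ✓ 0x2DBAC (huge @L1)  — 2 lookups

Access #1 fault: NONE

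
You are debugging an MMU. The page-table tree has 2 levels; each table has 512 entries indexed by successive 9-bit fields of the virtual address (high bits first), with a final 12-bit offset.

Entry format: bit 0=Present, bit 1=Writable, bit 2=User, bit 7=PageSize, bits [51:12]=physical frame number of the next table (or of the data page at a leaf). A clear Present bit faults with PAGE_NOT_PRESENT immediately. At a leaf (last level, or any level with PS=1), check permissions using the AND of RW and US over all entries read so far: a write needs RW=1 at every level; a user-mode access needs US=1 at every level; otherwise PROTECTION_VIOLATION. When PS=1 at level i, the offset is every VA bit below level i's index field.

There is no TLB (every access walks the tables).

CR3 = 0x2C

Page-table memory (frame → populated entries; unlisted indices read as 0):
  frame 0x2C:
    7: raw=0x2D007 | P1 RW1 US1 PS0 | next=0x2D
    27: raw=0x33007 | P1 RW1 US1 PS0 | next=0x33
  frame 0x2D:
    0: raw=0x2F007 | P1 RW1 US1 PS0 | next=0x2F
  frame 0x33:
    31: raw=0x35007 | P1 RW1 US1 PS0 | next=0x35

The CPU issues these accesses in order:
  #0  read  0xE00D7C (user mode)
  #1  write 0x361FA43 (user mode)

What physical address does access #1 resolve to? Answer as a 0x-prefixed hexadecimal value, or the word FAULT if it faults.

Per-access translation:
#0 VA=0xE00D7C (r,user):
  L0 @0x2C[7] → 0x2D007  P=1,RW=1,US=1,PS=0
  L1 @0x2D[0] → 0x2F007  P=1,RW=1,US=1,PS=0
  → PA=0x2FD7C  (2 entries read)
#1 VA=0x361FA43 (w,user):
  L0 @0x2C[27] → 0x33007  P=1,RW=1,US=1,PS=0
  L1 @0x33[31] → 0x35007  P=1,RW=1,US=1,PS=0
  → PA=0x35A43  (2 entries read)

Access #1 PA: 0x35A43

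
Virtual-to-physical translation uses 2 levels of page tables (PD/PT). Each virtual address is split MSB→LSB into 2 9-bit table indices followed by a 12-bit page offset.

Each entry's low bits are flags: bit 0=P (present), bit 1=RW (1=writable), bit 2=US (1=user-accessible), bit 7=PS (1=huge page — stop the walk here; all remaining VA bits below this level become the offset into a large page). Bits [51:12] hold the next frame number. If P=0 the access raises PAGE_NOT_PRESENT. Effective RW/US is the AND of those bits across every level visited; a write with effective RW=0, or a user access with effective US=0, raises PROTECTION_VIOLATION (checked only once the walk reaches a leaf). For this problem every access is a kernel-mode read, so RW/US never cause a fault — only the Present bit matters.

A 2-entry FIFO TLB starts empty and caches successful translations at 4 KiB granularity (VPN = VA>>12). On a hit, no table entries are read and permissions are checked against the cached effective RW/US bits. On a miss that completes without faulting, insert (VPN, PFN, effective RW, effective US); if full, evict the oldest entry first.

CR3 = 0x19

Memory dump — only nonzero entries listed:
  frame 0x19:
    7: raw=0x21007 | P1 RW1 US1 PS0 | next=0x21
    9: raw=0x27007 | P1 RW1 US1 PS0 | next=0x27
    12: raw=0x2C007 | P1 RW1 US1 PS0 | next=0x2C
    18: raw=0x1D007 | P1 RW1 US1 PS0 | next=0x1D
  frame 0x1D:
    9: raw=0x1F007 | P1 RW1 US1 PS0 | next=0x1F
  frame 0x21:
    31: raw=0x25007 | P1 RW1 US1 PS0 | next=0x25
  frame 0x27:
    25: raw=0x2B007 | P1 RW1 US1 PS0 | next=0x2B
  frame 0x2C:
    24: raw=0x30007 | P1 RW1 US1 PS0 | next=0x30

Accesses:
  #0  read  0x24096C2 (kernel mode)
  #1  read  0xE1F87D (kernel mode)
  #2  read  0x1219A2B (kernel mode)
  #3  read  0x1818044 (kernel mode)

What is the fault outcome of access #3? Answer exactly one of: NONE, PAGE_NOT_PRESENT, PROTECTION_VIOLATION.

Walk each access:
#0 VA=0x24096C2 (r,kernel):
  lvl0: tbl 0x19, slot 18 ⇒ 0x1D007 (P1/RW1/US1/PS0)
  lvl1: tbl 0x1D, slot 9 ⇒ 0x1F007 (P1/RW1/US1/PS0)
  ⇒ phys 0x1F6C2  [2 reads]
#1 VA=0xE1F87D (r,kernel):
  lvl0: tbl 0x19, slot 7 ⇒ 0x21007 (P1/RW1/US1/PS0)
  lvl1: tbl 0x21, slot 31 ⇒ 0x25007 (P1/RW1/US1/PS0)
  ⇒ phys 0x2587D  [2 reads]
#2 VA=0x1219A2B (r,kernel):
  lvl0: tbl 0x19, slot 9 ⇒ 0x27007 (P1/RW1/US1/PS0)
  lvl1: tbl 0x27, slot 25 ⇒ 0x2B007 (P1/RW1/US1/PS0)
  ⇒ phys 0x2BA2B  [2 reads]
#3 VA=0x1818044 (r,kernel):
  lvl0: tbl 0x19, slot 12 ⇒ 0x2C007 (P1/RW1/US1/PS0)
  lvl1: tbl 0x2C, slot 24 ⇒ 0x30007 (P1/RW1/US1/PS0)
  ⇒ phys 0x30044  [2 reads]

Access #3 fault: NONE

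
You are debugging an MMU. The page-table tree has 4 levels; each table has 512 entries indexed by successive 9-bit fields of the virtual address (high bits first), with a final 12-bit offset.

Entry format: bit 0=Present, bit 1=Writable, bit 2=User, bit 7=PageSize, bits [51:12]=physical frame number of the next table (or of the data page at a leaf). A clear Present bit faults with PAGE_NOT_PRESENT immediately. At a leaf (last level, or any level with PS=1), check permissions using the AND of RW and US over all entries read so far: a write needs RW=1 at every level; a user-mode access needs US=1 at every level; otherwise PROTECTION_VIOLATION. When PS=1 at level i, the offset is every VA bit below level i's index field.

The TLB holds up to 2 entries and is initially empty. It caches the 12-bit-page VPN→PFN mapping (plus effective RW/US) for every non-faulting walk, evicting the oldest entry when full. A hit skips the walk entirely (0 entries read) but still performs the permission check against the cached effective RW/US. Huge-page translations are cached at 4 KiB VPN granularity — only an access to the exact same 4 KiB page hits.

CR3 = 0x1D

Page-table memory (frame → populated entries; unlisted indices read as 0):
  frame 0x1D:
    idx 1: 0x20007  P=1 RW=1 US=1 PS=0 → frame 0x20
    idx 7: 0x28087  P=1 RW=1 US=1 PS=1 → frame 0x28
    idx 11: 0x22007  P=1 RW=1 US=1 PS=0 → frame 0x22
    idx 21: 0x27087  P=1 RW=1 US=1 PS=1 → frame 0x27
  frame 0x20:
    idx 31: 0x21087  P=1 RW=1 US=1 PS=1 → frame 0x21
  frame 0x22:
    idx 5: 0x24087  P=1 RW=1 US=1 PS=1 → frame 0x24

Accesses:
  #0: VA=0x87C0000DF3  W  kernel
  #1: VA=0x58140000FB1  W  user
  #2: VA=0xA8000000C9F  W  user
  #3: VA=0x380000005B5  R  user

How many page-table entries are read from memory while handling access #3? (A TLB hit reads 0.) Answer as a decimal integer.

Per-access translation:
#0 VA=0x87C0000DF3 (w,kernel):
  [0] read 0x1D idx=1: raw=0x20007 flags P=1 W=1 U=1 S=0
  [1] read 0x20 idx=31: raw=0x21087 flags P=1 W=1 U=1 S=1
  ⇒ phys 0x21DF3 (huge @L1)  [2 reads]
#1 VA=0x58140000FB1 (w,user):
  [0] read 0x1D idx=11: raw=0x22007 flags P=1 W=1 U=1 S=0
  [1] read 0x22 idx=5: raw=0x24087 flags P=1 W=1 U=1 S=1
  ⇒ phys 0x24FB1 (huge @L1)  [2 reads]
#2 VA=0xA8000000C9F (w,user):
  [0] read 0x1D idx=21: raw=0x27087 flags P=1 W=1 U=1 S=1
  ⇒ phys 0x27C9F (huge @L0)  [1 reads]
#3 VA=0x380000005B5 (r,user):
  [0] read 0x1D idx=7: raw=0x28087 flags P=1 W=1 U=1 S=1
  ⇒ phys 0x285B5 (huge @L0)  [1 reads]

Entries read for #3: 1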